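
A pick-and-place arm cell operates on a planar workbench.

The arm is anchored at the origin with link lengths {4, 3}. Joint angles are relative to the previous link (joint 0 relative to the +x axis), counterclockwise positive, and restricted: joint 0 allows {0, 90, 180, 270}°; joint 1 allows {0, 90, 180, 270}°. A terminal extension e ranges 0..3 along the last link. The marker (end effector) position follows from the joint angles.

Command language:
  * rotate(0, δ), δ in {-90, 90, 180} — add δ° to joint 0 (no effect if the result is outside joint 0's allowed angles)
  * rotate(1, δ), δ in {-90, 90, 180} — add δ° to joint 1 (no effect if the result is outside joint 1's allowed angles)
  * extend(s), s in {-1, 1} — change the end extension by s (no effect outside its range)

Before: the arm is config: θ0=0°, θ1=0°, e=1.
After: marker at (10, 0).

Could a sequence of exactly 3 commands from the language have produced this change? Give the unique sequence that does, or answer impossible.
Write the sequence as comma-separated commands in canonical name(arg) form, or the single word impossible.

begin: config: θ0=0°, θ1=0°, e=1
step 1 (extend(1)): config: θ0=0°, θ1=0°, e=2
step 2 (extend(1)): config: θ0=0°, θ1=0°, e=3
step 3 (extend(1)): config: θ0=0°, θ1=0°, e=3
no other 3-command option fits: unique.

extend(1), extend(1), extend(1)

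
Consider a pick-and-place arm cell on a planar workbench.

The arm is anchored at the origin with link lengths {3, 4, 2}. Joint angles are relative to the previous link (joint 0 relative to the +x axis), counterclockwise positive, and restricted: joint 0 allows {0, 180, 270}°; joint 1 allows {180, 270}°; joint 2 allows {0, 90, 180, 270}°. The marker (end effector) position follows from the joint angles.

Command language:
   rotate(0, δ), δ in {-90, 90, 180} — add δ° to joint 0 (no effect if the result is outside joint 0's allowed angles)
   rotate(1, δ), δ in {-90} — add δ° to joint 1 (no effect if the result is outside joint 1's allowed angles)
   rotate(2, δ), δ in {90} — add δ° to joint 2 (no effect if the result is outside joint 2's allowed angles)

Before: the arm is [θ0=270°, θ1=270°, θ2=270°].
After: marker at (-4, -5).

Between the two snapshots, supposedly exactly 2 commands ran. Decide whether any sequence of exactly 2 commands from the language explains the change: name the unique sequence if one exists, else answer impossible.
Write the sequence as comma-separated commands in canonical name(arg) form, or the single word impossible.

initial: [θ0=270°, θ1=270°, θ2=270°]
step 1 (rotate(2, 90)): [θ0=270°, θ1=270°, θ2=0°]
step 2 (rotate(2, 90)): [θ0=270°, θ1=270°, θ2=90°]
no rival 2-sequence matches.

rotate(2, 90), rotate(2, 90)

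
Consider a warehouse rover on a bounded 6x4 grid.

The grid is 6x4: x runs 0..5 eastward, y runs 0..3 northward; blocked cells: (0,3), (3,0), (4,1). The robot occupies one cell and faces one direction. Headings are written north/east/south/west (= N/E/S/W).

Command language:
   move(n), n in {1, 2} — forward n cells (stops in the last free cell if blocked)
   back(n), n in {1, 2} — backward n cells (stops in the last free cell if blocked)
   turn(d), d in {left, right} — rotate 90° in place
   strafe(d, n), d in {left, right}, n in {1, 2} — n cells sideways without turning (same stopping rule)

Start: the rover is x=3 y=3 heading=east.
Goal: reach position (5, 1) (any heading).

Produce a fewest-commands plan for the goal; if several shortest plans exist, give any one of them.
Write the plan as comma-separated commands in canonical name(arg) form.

move(2), strafe(right, 2)

begin: x=3 y=3 heading=east
t=1 move(2) ⇒ x=5 y=3 heading=east
t=2 strafe(right, 2) ⇒ x=5 y=1 heading=east
shorter routes all fall short; 2 is best.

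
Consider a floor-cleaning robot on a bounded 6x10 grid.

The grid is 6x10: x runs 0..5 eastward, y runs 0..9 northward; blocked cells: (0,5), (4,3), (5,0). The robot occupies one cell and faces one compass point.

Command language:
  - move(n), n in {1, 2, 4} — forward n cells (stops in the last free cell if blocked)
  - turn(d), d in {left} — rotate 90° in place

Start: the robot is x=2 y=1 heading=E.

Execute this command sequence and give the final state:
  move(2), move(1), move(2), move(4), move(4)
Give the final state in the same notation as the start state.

x=5 y=1 heading=E

t0: x=2 y=1 heading=E
1. move(2) → x=4 y=1 heading=E
2. move(1) → x=5 y=1 heading=E
3. move(2) → x=5 y=1 heading=E
4. move(4) → x=5 y=1 heading=E
5. move(4) → x=5 y=1 heading=E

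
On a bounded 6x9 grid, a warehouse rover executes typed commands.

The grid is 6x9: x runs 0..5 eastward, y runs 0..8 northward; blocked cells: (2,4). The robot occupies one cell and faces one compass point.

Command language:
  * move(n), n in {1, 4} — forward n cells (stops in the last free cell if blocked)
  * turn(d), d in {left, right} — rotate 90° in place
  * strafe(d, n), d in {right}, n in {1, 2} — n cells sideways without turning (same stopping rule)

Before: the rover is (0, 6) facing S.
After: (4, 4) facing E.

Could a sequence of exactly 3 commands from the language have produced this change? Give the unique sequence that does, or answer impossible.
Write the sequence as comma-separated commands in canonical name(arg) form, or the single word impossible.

turn(left), move(4), strafe(right, 2)

key: order matters: swapping turn(left) and strafe(right, 2) lands elsewhere
begin: (0, 6) facing S
step 1 (turn(left)): (0, 6) facing E
step 2 (move(4)): (4, 6) facing E
step 3 (strafe(right, 2)): (4, 4) facing E
uniquely the one of 216 3-step routes that fits.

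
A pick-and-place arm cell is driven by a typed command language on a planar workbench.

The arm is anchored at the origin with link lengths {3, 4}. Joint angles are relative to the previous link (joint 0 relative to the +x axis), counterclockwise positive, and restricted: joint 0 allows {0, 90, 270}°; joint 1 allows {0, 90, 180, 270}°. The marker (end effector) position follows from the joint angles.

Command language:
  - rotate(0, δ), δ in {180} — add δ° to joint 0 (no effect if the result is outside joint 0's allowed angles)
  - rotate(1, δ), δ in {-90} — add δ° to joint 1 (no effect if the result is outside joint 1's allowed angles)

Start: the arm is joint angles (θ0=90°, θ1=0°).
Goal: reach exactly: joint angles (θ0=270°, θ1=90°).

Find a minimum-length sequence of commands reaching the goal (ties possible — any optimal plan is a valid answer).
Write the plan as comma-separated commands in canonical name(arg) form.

rotate(0, 180), rotate(1, -90), rotate(1, -90), rotate(1, -90)

t0: joint angles (θ0=90°, θ1=0°)
[1] after rotate(0, 180): joint angles (θ0=270°, θ1=0°)
[2] after rotate(1, -90): joint angles (θ0=270°, θ1=270°)
[3] after rotate(1, -90): joint angles (θ0=270°, θ1=180°)
[4] after rotate(1, -90): joint angles (θ0=270°, θ1=90°)
shorter routes all fall short; 4 is best.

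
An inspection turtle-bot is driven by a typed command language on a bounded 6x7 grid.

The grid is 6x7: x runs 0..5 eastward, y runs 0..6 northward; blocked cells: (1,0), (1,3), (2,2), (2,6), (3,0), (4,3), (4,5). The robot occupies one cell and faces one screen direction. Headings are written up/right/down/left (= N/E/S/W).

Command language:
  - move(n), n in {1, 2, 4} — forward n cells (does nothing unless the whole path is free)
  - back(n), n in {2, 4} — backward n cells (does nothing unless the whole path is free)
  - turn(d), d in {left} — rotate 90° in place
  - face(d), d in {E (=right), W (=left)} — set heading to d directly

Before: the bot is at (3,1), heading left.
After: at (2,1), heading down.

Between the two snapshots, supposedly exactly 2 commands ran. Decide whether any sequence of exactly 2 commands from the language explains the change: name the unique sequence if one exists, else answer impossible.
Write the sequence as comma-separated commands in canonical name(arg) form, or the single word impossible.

key: position moved to (2,1) AND the heading swung to S — translation plus rotation needed
from: at (3,1), heading left
t=1 move(1) ⇒ at (2,1), heading left
t=2 turn(left) ⇒ at (2,1), heading down
all 64 alternatives checked — unique.

move(1), turn(left)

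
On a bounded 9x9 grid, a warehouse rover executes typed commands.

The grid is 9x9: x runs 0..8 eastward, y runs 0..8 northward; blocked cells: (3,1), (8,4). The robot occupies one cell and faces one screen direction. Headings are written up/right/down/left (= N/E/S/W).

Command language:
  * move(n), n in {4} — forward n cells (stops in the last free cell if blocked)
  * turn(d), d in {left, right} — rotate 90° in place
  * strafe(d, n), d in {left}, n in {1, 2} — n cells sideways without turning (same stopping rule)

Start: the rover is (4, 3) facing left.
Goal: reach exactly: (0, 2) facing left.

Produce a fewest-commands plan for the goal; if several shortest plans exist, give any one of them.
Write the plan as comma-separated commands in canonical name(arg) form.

strafe(left, 1), move(4)

t0: (4, 3) facing left
[1] after strafe(left, 1): (4, 2) facing left
[2] after move(4): (0, 2) facing left
shorter routes all fall short; 2 is best.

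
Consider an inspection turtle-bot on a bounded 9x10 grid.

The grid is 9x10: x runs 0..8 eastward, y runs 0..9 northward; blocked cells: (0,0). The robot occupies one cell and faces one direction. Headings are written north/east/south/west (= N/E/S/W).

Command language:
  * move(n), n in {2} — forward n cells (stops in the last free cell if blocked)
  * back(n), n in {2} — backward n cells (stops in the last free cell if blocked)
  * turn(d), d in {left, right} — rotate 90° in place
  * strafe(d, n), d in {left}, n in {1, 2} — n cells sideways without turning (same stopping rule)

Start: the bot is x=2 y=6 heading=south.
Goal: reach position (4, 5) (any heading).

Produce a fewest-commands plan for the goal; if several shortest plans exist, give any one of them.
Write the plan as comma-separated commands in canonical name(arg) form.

strafe(left, 2), turn(right), strafe(left, 1)

from: x=2 y=6 heading=south
1. strafe(left, 2) → x=4 y=6 heading=south
2. turn(right) → x=4 y=6 heading=west
3. strafe(left, 1) → x=4 y=5 heading=west
nothing shorter than 3 reaches the goal.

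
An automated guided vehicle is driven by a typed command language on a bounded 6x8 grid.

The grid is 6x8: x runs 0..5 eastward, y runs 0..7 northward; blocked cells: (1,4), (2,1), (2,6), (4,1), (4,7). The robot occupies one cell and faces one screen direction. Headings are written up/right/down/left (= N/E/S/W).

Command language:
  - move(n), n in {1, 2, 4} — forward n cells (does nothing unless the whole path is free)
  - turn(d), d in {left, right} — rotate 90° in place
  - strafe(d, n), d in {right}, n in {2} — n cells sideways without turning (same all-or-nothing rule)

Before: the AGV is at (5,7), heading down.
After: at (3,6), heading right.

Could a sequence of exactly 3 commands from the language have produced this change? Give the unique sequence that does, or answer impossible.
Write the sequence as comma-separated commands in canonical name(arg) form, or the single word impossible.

move(1), strafe(right, 2), turn(left)

key: running turn(left) before move(1) would end elsewhere — order is forced
start: at (5,7), heading down
step 1 (move(1)): at (5,6), heading down
step 2 (strafe(right, 2)): at (3,6), heading down
step 3 (turn(left)): at (3,6), heading right
uniquely the one of 216 3-step routes that fits.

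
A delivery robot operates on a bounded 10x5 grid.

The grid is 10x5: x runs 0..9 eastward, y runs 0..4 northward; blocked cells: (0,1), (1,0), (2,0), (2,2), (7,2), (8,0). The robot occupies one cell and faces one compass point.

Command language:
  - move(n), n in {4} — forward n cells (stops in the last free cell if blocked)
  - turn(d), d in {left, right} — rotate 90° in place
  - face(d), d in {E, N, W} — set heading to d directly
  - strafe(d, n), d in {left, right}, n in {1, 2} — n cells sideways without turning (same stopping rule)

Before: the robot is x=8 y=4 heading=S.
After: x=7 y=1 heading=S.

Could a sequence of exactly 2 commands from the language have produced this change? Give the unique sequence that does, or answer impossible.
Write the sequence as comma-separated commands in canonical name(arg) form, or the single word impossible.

move(4), strafe(right, 1)

key: heading stays S — no command in the sequence turns
begin: x=8 y=4 heading=S
t=1 move(4) ⇒ x=8 y=1 heading=S
t=2 strafe(right, 1) ⇒ x=7 y=1 heading=S
no rival 2-sequence matches.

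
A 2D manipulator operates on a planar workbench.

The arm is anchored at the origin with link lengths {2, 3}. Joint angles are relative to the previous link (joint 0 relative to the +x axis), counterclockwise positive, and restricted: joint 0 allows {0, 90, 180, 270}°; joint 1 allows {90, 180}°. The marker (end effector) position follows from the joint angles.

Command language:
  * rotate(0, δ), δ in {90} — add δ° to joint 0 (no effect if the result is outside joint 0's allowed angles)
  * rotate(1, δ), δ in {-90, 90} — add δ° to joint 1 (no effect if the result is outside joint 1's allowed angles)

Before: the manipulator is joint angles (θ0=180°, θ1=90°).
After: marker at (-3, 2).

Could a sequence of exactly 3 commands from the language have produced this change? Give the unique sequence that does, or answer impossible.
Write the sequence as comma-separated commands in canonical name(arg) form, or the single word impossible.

rotate(0, 90), rotate(0, 90), rotate(0, 90)

t0: joint angles (θ0=180°, θ1=90°)
[1] after rotate(0, 90): joint angles (θ0=270°, θ1=90°)
[2] after rotate(0, 90): joint angles (θ0=0°, θ1=90°)
[3] after rotate(0, 90): joint angles (θ0=90°, θ1=90°)
all 27 alternatives checked — unique.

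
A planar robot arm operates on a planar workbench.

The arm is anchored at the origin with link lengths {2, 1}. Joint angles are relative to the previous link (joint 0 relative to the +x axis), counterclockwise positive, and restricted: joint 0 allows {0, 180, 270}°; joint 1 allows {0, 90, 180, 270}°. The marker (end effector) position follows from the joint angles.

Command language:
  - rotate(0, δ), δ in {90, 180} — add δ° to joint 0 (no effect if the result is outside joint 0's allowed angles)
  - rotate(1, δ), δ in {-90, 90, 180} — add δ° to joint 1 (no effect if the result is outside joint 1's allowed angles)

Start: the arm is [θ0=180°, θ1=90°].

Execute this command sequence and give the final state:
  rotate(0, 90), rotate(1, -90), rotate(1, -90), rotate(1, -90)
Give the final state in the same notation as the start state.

from: [θ0=180°, θ1=90°]
step 1 (rotate(0, 90)): [θ0=270°, θ1=90°]
step 2 (rotate(1, -90)): [θ0=270°, θ1=0°]
step 3 (rotate(1, -90)): [θ0=270°, θ1=270°]
step 4 (rotate(1, -90)): [θ0=270°, θ1=180°]

[θ0=270°, θ1=180°]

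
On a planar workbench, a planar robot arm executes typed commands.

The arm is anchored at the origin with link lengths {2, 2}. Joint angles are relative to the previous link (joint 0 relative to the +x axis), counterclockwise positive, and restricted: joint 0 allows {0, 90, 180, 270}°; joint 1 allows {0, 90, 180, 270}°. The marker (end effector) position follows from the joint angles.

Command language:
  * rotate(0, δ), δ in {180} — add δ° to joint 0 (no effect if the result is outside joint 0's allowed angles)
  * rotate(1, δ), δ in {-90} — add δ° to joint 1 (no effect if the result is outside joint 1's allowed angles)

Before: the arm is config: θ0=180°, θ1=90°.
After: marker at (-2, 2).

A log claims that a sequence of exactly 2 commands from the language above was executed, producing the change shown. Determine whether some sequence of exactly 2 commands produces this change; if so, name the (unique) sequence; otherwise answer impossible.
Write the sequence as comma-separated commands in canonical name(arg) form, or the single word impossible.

start: config: θ0=180°, θ1=90°
t=1 rotate(1, -90) ⇒ config: θ0=180°, θ1=0°
t=2 rotate(1, -90) ⇒ config: θ0=180°, θ1=270°
no rival 2-sequence matches.

rotate(1, -90), rotate(1, -90)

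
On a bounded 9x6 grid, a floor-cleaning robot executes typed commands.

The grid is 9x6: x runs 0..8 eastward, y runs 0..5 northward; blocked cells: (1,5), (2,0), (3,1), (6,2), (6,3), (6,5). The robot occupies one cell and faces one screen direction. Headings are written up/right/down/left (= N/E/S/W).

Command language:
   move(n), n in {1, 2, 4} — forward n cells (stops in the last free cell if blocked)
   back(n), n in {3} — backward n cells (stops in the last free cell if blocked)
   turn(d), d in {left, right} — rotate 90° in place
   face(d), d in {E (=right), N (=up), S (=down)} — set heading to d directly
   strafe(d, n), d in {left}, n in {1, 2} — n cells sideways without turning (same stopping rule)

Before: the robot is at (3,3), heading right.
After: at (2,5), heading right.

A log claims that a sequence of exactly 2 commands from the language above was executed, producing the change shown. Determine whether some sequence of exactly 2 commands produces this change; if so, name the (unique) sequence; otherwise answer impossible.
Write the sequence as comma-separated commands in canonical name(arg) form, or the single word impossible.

key: order matters: swapping strafe(left, 2) and back(3) lands elsewhere
start: at (3,3), heading right
1. strafe(left, 2) → at (3,5), heading right
2. back(3) → at (2,5), heading right
no other 2-command option fits: unique.

strafe(left, 2), back(3)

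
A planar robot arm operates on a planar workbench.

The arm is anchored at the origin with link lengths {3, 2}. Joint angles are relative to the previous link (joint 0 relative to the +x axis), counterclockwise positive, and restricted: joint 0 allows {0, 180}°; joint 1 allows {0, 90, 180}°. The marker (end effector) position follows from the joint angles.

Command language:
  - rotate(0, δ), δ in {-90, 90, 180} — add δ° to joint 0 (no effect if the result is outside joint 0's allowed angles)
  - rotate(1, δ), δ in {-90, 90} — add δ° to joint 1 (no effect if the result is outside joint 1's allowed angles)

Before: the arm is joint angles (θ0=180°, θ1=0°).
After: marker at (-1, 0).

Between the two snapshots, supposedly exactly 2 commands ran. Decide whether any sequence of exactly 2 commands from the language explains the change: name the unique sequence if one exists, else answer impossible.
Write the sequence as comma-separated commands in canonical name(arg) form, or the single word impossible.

t0: joint angles (θ0=180°, θ1=0°)
step 1 (rotate(1, 90)): joint angles (θ0=180°, θ1=90°)
step 2 (rotate(1, 90)): joint angles (θ0=180°, θ1=180°)
no rival 2-sequence matches.

rotate(1, 90), rotate(1, 90)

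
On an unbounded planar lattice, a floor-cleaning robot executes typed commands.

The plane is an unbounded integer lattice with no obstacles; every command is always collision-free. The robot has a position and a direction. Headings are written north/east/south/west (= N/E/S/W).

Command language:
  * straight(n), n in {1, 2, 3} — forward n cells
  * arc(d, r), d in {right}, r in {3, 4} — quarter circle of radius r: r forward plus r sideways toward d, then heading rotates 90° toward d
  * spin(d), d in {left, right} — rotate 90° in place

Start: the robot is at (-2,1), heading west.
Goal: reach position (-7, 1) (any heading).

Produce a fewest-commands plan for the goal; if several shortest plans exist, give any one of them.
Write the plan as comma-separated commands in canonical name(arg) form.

straight(2), straight(3)

initial: at (-2,1), heading west
[1] after straight(2): at (-4,1), heading west
[2] after straight(3): at (-7,1), heading west
no 1-step plan works, so 2 is optimal.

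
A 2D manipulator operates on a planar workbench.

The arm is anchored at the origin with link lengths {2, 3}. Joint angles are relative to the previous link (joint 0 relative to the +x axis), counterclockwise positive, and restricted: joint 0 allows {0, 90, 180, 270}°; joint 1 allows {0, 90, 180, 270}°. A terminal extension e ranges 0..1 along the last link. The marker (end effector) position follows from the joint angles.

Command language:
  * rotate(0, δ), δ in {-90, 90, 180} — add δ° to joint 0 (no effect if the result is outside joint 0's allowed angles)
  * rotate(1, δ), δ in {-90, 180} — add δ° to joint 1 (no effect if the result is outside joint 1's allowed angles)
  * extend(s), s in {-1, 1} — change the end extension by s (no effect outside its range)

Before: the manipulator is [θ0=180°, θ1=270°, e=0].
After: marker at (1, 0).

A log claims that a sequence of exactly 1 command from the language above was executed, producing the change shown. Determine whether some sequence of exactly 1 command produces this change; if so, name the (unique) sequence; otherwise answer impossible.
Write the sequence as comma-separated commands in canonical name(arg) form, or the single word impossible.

start: [θ0=180°, θ1=270°, e=0]
step 1 (rotate(1, -90)): [θ0=180°, θ1=180°, e=0]
all 7 alternatives checked — unique.

rotate(1, -90)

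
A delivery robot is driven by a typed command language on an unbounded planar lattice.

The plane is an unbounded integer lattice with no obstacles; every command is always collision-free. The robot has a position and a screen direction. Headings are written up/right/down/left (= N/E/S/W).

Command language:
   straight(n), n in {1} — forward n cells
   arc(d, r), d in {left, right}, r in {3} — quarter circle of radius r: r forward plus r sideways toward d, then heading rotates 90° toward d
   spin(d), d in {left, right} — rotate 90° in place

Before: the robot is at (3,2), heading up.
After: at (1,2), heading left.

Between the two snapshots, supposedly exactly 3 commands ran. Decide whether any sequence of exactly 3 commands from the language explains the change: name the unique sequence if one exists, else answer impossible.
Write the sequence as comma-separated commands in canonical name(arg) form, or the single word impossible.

key: running straight(1) before spin(left) would end elsewhere — order is forced
from: at (3,2), heading up
t=1 spin(left) ⇒ at (3,2), heading left
t=2 straight(1) ⇒ at (2,2), heading left
t=3 straight(1) ⇒ at (1,2), heading left
uniquely the one of 125 3-step routes that fits.

spin(left), straight(1), straight(1)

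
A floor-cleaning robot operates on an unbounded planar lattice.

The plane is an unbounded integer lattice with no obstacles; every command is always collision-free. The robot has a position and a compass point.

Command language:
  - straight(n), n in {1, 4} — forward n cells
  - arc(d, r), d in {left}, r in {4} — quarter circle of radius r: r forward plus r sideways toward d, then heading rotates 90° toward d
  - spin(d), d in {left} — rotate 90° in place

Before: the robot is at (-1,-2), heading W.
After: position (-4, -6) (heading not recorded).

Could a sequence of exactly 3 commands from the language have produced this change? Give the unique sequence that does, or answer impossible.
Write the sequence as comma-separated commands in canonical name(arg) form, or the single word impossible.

arc(left, 4), spin(left), straight(1)

key: running straight(1) before arc(left, 4) would end elsewhere — order is forced
initial: at (-1,-2), heading W
[1] after arc(left, 4): at (-5,-6), heading S
[2] after spin(left): at (-5,-6), heading E
[3] after straight(1): at (-4,-6), heading E
no rival 3-sequence matches.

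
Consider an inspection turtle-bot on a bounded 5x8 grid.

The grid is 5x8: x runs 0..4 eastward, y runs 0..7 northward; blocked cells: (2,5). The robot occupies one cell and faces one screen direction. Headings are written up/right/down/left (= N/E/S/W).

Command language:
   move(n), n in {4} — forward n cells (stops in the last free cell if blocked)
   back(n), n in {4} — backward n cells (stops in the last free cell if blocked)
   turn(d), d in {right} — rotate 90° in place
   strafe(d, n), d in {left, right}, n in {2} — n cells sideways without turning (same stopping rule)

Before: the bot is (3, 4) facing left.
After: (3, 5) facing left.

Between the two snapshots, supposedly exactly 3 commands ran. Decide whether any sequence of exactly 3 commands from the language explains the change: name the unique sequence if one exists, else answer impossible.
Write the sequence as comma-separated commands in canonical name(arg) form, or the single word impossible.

key: the second strafe(right, 2) runs into the grid edge before its full distance
begin: (3, 4) facing left
step 1 (strafe(right, 2)): (3, 6) facing left
step 2 (strafe(right, 2)): (3, 7) facing left
step 3 (strafe(left, 2)): (3, 5) facing left
all 125 alternatives checked — unique.

strafe(right, 2), strafe(right, 2), strafe(left, 2)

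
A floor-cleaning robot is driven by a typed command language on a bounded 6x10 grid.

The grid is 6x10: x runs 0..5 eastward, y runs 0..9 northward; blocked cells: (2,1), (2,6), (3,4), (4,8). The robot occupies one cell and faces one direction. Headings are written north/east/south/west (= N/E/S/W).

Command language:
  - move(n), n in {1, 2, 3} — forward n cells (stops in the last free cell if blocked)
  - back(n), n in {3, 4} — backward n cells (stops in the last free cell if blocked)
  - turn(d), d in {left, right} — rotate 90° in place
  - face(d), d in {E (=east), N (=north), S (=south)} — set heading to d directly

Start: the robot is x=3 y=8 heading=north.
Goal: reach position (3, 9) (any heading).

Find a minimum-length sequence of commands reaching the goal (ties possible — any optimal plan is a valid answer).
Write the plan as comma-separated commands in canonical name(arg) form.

from: x=3 y=8 heading=north
1. move(3) → x=3 y=9 heading=north
nothing shorter than 1 reaches the goal.

move(3)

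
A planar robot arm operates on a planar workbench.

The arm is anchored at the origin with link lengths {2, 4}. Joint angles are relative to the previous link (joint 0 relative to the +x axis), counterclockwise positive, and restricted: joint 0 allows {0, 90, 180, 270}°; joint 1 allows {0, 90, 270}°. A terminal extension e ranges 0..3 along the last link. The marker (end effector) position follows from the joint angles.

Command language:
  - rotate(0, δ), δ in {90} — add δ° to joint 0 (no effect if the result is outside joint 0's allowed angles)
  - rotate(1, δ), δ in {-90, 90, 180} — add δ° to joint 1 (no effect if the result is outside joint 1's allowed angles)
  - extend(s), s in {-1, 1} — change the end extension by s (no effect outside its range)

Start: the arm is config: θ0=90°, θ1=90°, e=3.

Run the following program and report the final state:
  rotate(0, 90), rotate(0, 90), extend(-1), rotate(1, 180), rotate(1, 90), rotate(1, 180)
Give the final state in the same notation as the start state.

config: θ0=270°, θ1=0°, e=2

t0: config: θ0=90°, θ1=90°, e=3
t=1 rotate(0, 90) ⇒ config: θ0=180°, θ1=90°, e=3
t=2 rotate(0, 90) ⇒ config: θ0=270°, θ1=90°, e=3
t=3 extend(-1) ⇒ config: θ0=270°, θ1=90°, e=2
t=4 rotate(1, 180) ⇒ config: θ0=270°, θ1=270°, e=2
t=5 rotate(1, 90) ⇒ config: θ0=270°, θ1=0°, e=2
t=6 rotate(1, 180) ⇒ config: θ0=270°, θ1=0°, e=2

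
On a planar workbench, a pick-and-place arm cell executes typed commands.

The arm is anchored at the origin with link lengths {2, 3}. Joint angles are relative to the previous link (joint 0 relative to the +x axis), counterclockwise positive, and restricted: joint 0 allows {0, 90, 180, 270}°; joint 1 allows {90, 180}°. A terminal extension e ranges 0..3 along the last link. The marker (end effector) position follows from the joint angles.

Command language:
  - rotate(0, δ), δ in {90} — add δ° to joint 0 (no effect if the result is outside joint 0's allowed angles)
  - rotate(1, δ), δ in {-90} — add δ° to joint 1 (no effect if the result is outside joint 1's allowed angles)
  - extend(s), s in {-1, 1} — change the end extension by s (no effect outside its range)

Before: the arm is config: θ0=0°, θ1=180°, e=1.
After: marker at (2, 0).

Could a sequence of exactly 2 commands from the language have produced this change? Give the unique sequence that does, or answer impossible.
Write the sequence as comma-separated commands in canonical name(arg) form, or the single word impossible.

initial: config: θ0=0°, θ1=180°, e=1
1. rotate(0, 90) → config: θ0=90°, θ1=180°, e=1
2. rotate(0, 90) → config: θ0=180°, θ1=180°, e=1
all 16 alternatives checked — unique.

rotate(0, 90), rotate(0, 90)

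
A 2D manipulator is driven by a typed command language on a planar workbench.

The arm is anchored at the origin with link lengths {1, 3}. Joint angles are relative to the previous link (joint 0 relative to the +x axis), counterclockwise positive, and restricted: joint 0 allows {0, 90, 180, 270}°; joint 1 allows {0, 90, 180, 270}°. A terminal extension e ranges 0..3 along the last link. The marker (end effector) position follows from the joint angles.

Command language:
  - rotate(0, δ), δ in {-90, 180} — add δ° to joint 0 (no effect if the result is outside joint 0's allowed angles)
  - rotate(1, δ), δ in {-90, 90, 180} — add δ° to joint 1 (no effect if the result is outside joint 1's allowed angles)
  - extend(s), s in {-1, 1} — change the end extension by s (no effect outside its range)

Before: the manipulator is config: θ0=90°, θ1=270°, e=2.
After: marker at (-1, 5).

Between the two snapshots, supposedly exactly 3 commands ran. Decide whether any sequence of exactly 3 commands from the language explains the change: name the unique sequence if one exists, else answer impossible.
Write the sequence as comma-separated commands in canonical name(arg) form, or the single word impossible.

rotate(0, -90), rotate(0, -90), rotate(0, -90)

t0: config: θ0=90°, θ1=270°, e=2
[1] after rotate(0, -90): config: θ0=0°, θ1=270°, e=2
[2] after rotate(0, -90): config: θ0=270°, θ1=270°, e=2
[3] after rotate(0, -90): config: θ0=180°, θ1=270°, e=2
no rival 3-sequence matches.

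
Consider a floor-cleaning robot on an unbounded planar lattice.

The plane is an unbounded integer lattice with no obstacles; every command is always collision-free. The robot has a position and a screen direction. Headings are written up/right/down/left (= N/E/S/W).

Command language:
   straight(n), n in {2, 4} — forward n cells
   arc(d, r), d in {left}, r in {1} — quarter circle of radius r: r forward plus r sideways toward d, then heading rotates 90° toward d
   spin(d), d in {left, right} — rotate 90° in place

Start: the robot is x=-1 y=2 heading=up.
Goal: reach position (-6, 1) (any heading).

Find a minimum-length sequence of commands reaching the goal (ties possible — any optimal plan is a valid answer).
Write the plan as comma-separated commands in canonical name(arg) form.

initial: x=-1 y=2 heading=up
[1] after spin(left): x=-1 y=2 heading=left
[2] after straight(4): x=-5 y=2 heading=left
[3] after arc(left, 1): x=-6 y=1 heading=down
nothing shorter than 3 reaches the goal.

spin(left), straight(4), arc(left, 1)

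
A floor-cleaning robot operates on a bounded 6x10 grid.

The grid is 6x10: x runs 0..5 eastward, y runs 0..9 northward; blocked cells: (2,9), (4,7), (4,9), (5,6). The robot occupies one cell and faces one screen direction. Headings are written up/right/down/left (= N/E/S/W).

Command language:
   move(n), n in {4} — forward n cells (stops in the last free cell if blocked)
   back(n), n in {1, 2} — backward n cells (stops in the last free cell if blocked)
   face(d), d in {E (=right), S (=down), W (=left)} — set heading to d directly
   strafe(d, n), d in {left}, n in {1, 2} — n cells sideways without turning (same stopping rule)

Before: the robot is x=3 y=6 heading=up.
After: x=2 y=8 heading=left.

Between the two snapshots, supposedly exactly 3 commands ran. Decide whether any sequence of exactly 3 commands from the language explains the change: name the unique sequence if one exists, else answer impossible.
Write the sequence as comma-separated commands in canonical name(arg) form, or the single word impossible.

key: move(4) is stopped early by the blocked cell at (2,9)
initial: x=3 y=6 heading=up
[1] after strafe(left, 1): x=2 y=6 heading=up
[2] after move(4): x=2 y=8 heading=up
[3] after face(W): x=2 y=8 heading=left
all 512 alternatives checked — unique.

strafe(left, 1), move(4), face(W)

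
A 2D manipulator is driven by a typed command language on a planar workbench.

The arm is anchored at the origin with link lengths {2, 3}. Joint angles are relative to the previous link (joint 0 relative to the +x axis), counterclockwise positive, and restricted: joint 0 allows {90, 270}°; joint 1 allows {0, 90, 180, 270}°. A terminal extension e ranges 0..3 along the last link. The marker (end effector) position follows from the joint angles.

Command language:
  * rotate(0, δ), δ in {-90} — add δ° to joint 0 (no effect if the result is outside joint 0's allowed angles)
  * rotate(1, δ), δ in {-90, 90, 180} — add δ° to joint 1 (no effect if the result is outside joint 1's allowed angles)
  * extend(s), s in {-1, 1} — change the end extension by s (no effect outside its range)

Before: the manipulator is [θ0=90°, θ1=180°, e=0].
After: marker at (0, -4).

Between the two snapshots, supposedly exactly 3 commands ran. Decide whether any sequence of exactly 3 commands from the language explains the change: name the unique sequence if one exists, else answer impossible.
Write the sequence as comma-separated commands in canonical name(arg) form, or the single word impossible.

initial: [θ0=90°, θ1=180°, e=0]
1. extend(1) → [θ0=90°, θ1=180°, e=1]
2. extend(1) → [θ0=90°, θ1=180°, e=2]
3. extend(1) → [θ0=90°, θ1=180°, e=3]
no rival 3-sequence matches.

extend(1), extend(1), extend(1)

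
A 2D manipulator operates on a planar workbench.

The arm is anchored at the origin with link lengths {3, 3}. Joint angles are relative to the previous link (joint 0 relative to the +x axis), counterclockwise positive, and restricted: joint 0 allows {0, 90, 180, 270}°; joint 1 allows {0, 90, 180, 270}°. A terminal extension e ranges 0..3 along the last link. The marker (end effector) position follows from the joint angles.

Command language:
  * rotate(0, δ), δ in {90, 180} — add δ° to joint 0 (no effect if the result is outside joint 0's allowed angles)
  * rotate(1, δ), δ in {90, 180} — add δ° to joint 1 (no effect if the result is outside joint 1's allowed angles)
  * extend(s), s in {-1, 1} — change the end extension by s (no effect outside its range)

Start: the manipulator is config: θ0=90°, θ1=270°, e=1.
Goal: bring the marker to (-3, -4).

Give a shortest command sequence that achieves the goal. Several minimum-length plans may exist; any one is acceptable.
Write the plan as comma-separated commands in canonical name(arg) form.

rotate(0, 90), rotate(1, 180)

start: config: θ0=90°, θ1=270°, e=1
step 1 (rotate(0, 90)): config: θ0=180°, θ1=270°, e=1
step 2 (rotate(1, 180)): config: θ0=180°, θ1=90°, e=1
nothing shorter than 2 reaches the goal.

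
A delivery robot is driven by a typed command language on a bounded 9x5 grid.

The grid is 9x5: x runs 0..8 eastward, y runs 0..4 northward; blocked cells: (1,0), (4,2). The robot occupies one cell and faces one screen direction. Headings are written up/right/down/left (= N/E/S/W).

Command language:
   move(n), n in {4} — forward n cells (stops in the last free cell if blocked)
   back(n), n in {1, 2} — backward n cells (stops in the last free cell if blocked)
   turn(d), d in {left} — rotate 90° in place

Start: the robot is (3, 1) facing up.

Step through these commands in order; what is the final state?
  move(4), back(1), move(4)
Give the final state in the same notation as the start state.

t0: (3, 1) facing up
1. move(4) → (3, 4) facing up
2. back(1) → (3, 3) facing up
3. move(4) → (3, 4) facing up

(3, 4) facing up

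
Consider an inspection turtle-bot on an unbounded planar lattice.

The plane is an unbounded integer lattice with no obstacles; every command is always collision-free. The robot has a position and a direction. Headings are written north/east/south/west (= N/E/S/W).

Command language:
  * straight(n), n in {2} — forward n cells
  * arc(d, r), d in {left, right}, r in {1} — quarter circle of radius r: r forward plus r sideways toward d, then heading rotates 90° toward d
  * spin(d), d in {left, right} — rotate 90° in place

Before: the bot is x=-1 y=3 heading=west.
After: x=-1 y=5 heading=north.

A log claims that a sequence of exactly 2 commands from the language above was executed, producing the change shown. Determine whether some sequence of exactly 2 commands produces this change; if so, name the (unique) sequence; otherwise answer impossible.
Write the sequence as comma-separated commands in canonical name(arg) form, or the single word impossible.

spin(right), straight(2)

key: order matters: swapping spin(right) and straight(2) lands elsewhere
from: x=-1 y=3 heading=west
step 1 (spin(right)): x=-1 y=3 heading=north
step 2 (straight(2)): x=-1 y=5 heading=north
all 25 alternatives checked — unique.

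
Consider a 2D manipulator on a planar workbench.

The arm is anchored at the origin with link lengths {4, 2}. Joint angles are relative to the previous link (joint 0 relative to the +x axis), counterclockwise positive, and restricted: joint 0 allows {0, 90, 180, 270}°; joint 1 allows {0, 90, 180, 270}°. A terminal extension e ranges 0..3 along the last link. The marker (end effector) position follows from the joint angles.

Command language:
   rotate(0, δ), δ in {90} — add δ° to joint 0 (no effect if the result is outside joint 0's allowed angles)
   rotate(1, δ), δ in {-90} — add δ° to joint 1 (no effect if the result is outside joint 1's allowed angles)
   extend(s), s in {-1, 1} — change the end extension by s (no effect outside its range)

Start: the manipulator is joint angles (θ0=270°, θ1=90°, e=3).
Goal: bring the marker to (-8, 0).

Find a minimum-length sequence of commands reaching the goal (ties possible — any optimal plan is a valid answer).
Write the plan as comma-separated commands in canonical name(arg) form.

extend(-1), rotate(0, 90), rotate(0, 90), rotate(0, 90), rotate(1, -90)

start: joint angles (θ0=270°, θ1=90°, e=3)
1. extend(-1) → joint angles (θ0=270°, θ1=90°, e=2)
2. rotate(0, 90) → joint angles (θ0=0°, θ1=90°, e=2)
3. rotate(0, 90) → joint angles (θ0=90°, θ1=90°, e=2)
4. rotate(0, 90) → joint angles (θ0=180°, θ1=90°, e=2)
5. rotate(1, -90) → joint angles (θ0=180°, θ1=0°, e=2)
shorter routes all fall short; 5 is best.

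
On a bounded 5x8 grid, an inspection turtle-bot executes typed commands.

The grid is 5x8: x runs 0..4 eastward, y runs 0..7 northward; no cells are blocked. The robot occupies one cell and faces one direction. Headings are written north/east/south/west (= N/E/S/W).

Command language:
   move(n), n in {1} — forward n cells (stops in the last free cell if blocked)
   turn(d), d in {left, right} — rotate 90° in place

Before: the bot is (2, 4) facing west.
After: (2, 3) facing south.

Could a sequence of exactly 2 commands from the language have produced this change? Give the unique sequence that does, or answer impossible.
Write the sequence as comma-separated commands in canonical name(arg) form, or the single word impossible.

key: order matters: swapping turn(left) and move(1) lands elsewhere
start: (2, 4) facing west
step 1 (turn(left)): (2, 4) facing south
step 2 (move(1)): (2, 3) facing south
uniquely the one of 9 2-step routes that fits.

turn(left), move(1)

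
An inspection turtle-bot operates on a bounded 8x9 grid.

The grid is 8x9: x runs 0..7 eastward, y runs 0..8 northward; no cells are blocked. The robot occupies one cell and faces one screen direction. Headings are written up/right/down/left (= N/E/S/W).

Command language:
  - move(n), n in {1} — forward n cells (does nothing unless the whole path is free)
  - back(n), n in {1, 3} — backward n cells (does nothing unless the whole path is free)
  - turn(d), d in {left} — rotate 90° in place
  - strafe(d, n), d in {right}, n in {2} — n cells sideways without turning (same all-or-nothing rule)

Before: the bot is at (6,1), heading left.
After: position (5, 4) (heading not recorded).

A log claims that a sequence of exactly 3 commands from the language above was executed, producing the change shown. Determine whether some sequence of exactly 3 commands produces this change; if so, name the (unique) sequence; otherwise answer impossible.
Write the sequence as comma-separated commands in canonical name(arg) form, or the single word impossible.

move(1), turn(left), back(3)

key: order matters: swapping move(1) and back(3) lands elsewhere
initial: at (6,1), heading left
[1] after move(1): at (5,1), heading left
[2] after turn(left): at (5,1), heading down
[3] after back(3): at (5,4), heading down
uniquely the one of 125 3-step routes that fits.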